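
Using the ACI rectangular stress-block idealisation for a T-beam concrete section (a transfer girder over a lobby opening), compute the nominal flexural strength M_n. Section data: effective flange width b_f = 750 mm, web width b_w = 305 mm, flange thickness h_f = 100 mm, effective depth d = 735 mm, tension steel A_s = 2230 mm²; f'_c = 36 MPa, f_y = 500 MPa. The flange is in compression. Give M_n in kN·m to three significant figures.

Tension: T = A_s f_y = 2230 × 500 = 1115000 N.
Try a within the flange: a = T/(0.85 f'_c b_f) = 1115000/(0.85 × 36 × 750) = 48.58 mm.
Since a = 48.58 ≤ h_f = 100 mm, the stress block lies entirely in the flange; analyse as a rectangular beam of width b_f.
M_n = T(d − a/2) = 1115000 × (735 − 24.29) = 792.44 × 10⁶ N·mm.
M_n = 792.44 kN·m.

M_n ≈ 792 kN·m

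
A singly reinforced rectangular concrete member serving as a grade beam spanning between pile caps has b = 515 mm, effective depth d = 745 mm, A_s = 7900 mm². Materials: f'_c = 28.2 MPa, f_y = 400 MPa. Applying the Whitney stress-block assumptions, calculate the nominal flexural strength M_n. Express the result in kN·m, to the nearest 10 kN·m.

M_n ≈ 1950 kN·m

T = A_s f_y = 7900 × 400 = 3160000 N = 3160 kN.
From C = T: a = T/(0.85 f'_c b) = 3160000/(0.85 × 28.2 × 515) = 255.98 mm.
M_n = T(d − a/2) = 3160 kN × (745 − 127.99) mm = 1949.75 kN·m.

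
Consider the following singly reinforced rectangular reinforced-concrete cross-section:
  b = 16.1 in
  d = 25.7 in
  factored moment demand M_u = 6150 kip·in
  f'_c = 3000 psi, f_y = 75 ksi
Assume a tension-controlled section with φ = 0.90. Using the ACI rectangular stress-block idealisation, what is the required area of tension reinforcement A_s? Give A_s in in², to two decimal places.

A_s ≈ 4.16 in²

M_n = M_u/φ = 6150/0.90 = 6833.33 kip·in.
From M_n = 0.85 f'_c a b (d − a/2):
a = d − √(d² − 2M_n/(0.85 f'_c b)) = 25.7 − √(25.7² − 2 × 6833.33/(0.85 × 3 × 16.1)) = 7.600 in.
A_s = 0.85 f'_c a b / f_y = 0.85 × 3 × 7.600 × 16.1 / 75 = 4.160 in².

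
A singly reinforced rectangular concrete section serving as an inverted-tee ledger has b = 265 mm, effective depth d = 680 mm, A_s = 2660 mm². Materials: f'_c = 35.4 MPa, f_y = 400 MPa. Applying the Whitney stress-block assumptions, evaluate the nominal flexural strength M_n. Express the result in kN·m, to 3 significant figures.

T = A_s f_y = 2660 × 400 = 1064000 N = 1064 kN.
From C = T: a = T/(0.85 f'_c b) = 1064000/(0.85 × 35.4 × 265) = 133.44 mm.
M_n = T(d − a/2) = 1064 kN × (680 − 66.72) mm = 652.53 kN·m.

M_n ≈ 653 kN·m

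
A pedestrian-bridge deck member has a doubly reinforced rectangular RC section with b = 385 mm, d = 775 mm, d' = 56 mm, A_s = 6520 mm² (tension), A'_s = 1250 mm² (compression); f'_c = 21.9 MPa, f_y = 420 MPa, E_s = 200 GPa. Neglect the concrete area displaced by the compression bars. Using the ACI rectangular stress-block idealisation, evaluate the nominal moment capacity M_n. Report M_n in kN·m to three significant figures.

M_n ≈ 1750 kN·m

Assume both tension and compression steel yield.
Net tension couple steel: A_s − A'_s = 5270 mm².
a = (A_s − A'_s) f_y / (0.85 f'_c b) = 2213400/(0.85 × 21.9 × 385) = 308.84 mm.
c = a/β₁ = 308.84/0.85 = 363.34 mm; ε'_s = 0.003(c − d')/c = 0.0025 ≥ f_y/E_s = 0.0021, so compression steel does yield.
M_n = (A_s − A'_s) f_y (d − a/2) + A'_s f_y (d − d') = [2213400 × (775 − 154.42) + 525000 × (775 − 56)] × 10⁻⁶ = 1373.59 + 377.48 = 1751.07 kN·m.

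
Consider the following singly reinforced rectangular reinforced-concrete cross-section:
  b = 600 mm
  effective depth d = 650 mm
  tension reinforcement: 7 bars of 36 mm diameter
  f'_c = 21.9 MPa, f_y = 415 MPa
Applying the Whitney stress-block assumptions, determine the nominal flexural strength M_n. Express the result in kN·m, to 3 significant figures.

M_n ≈ 1530 kN·m

A_s = 7 × 1018 = 7126 mm².
T = A_s f_y = 7126 × 415 = 2957290 N = 2957.29 kN.
From C = T: a = T/(0.85 f'_c b) = 2957290/(0.85 × 21.9 × 600) = 264.78 mm.
M_n = T(d − a/2) = 2957.29 kN × (650 − 132.39) mm = 1530.72 kN·m.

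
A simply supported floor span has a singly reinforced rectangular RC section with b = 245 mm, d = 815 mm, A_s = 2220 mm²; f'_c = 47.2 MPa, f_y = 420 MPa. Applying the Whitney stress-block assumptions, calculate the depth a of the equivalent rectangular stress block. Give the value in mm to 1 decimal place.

T = A_s f_y = 2220 × 420 = 932400 N = 932.4 kN.
Setting C = 0.85 f'_c a b equal to T: a = 932400/(0.85 × 47.2 × 245) = 94.9 mm.

a ≈ 94.9 mm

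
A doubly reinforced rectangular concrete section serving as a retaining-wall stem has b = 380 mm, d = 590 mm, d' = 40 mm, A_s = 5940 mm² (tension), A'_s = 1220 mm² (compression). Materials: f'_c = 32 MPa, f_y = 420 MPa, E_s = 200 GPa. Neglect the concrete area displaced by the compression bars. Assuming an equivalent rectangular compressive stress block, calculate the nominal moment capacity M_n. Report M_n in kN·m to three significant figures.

M_n ≈ 1260 kN·m

Assume both tension and compression steel yield.
Net tension couple steel: A_s − A'_s = 4720 mm².
a = (A_s − A'_s) f_y / (0.85 f'_c b) = 1982400/(0.85 × 32 × 380) = 191.80 mm.
c = a/β₁ = 191.80/0.821 = 233.62 mm; ε'_s = 0.003(c − d')/c = 0.0025 ≥ f_y/E_s = 0.0021, so compression steel does yield.
M_n = (A_s − A'_s) f_y (d − a/2) + A'_s f_y (d − d') = [1982400 × (590 − 95.9) + 512400 × (590 − 40)] × 10⁻⁶ = 979.50 + 281.82 = 1261.32 kN·m.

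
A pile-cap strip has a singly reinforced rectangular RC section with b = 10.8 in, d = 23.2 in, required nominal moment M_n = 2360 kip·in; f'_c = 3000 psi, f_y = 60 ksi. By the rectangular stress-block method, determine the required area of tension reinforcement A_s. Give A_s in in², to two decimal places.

From M_n = 0.85 f'_c a b (d − a/2):
a = d − √(d² − 2M_n/(0.85 f'_c b)) = 23.2 − √(23.2² − 2 × 2360/(0.85 × 3 × 10.8)) = 4.047 in.
A_s = 0.85 f'_c a b / f_y = 0.85 × 3 × 4.047 × 10.8 / 60 = 1.858 in².

A_s ≈ 1.86 in²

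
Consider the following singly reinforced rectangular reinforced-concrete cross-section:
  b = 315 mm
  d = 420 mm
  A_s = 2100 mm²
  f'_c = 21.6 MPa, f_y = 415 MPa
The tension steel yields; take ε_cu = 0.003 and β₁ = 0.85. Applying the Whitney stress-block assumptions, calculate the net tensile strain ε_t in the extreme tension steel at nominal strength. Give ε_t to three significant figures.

a = A_s f_y/(0.85 f'_c b) = 150.69 mm.
β₁ = 0.85, so c = a/β₁ = 150.69/0.85 = 177.28 mm.
From the linear strain diagram with ε_cu = 0.003: ε_t = 0.003 (d − c)/c = 0.003 × (420 − 177.28)/177.28 = 0.00411.
ε_t is between 0.004 and 0.005 — transition zone.

ε_t ≈ 0.00411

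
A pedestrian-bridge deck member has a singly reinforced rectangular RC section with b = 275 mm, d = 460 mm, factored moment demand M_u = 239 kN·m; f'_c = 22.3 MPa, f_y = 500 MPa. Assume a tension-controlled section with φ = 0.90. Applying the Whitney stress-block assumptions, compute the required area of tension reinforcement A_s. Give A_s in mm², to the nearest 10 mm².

A_s ≈ 1340 mm²

M_n = M_u/φ = 239/0.90 = 265.556 kN·m.
With M_n = 0.85 f'_c a b (d − a/2), solve the quadratic for a:
a = d − √(d² − 2M_n/(0.85 f'_c b)) = 460 − √(460² − 2 × 265.556×10⁶/(0.85 × 22.3 × 275)) = 128.77 mm.
A_s = 0.85 f'_c a b / f_y = 0.85 × 22.3 × 128.77 × 275 / 500 = 1342.5 mm².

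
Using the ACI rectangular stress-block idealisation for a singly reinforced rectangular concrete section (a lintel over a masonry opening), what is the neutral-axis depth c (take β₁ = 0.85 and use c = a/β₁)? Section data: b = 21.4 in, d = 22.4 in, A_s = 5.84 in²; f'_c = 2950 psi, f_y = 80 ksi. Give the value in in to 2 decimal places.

T = A_s f_y = 5.84 × 80 = 467.2 kips.
a = T/(0.85 f'_c b) = 467.2/(0.85 × 2.95 × 21.4) = 8.7066 in.
With β₁ = 0.85, c = a/β₁ = 8.7066/0.85 = 10.24 in.

c ≈ 10.24 in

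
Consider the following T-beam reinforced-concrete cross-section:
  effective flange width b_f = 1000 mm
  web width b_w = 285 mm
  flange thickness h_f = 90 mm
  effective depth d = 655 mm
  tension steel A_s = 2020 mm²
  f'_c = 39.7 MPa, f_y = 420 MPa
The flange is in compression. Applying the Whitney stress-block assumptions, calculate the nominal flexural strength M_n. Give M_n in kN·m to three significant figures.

M_n ≈ 545 kN·m

Tension: T = A_s f_y = 2020 × 420 = 848400 N.
Try a within the flange: a = T/(0.85 f'_c b_f) = 848400/(0.85 × 39.7 × 1000) = 25.14 mm.
Since a = 25.14 ≤ h_f = 90 mm, the stress block lies entirely in the flange; analyse as a rectangular beam of width b_f.
M_n = T(d − a/2) = 848400 × (655 − 12.57) = 545.04 × 10⁶ N·mm.
M_n = 545.04 kN·m.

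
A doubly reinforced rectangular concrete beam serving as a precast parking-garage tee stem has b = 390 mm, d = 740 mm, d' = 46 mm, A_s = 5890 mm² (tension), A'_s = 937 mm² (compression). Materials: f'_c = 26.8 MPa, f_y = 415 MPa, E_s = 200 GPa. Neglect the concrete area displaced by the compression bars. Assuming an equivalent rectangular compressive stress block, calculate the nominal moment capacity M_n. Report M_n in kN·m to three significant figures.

M_n ≈ 1550 kN·m

Assume both tension and compression steel yield.
Net tension couple steel: A_s − A'_s = 4953 mm².
a = (A_s − A'_s) f_y / (0.85 f'_c b) = 2055495/(0.85 × 26.8 × 390) = 231.37 mm.
c = a/β₁ = 231.37/0.85 = 272.20 mm; ε'_s = 0.003(c − d')/c = 0.0025 ≥ f_y/E_s = 0.0021, so compression steel does yield.
M_n = (A_s − A'_s) f_y (d − a/2) + A'_s f_y (d − d') = [2055495 × (740 − 115.685) + 388855 × (740 − 46)] × 10⁻⁶ = 1283.28 + 269.87 = 1553.15 kN·m.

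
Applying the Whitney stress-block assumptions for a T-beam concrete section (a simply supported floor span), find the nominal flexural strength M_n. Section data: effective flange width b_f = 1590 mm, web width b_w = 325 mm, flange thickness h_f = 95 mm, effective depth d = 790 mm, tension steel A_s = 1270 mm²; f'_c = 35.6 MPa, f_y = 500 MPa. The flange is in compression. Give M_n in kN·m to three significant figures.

Tension: T = A_s f_y = 1270 × 500 = 635000 N.
Try a within the flange: a = T/(0.85 f'_c b_f) = 635000/(0.85 × 35.6 × 1590) = 13.20 mm.
Since a = 13.20 ≤ h_f = 95 mm, the stress block lies entirely in the flange; analyse as a rectangular beam of width b_f.
M_n = T(d − a/2) = 635000 × (790 − 6.6) = 497.46 × 10⁶ N·mm.
M_n = 497.46 kN·m.

M_n ≈ 497 kN·m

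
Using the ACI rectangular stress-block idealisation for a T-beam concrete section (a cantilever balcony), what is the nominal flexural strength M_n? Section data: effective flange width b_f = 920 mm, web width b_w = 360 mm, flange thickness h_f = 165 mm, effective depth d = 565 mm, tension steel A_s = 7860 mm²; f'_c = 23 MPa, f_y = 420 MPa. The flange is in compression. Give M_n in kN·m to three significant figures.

M_n ≈ 1560 kN·m

Tension: T = A_s f_y = 7860 × 420 = 3301200 N.
Try a within the flange: a = T/(0.85 f'_c b_f) = 3301200/(0.85 × 23 × 920) = 183.54 mm.
a = 183.54 > h_f = 165 mm: the block extends into the web. Split into flange-overhang and web parts.
C_f = 0.85 f'_c (b_f − b_w) h_f = 0.85 × 23 × (920 − 360) × 165 = 1806420 N.
Remaining web compression depth: a_w = (T − C_f)/(0.85 f'_c b_w) = (3301200 − 1806420)/(0.85 × 23 × 360) = 212.39 mm.
M_n = C_f(d − h_f/2) + (T − C_f)(d − a_w/2) = 1806420 × (565 − 82.5) + 1494780 × (565 − 106.195) = 871.60 + 685.81 = 1557.41 × 10⁶ N·mm.
M_n = 1557.41 kN·m.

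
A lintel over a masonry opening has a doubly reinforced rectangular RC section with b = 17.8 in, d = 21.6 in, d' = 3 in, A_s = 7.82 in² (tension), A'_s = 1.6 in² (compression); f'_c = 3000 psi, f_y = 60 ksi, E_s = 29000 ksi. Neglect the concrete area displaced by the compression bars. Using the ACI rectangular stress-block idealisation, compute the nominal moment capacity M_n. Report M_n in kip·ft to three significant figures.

Assume both steels yield.
a = (A_s − A'_s) f_y/(0.85 f'_c b) = (7.82 − 1.6) × 60/(0.85 × 3 × 17.8) = 8.222 in.
c = a/β₁ = 8.222/0.85 = 9.673 in; ε'_s = 0.003(c − d')/c = 0.0021 ≥ ε_y = 0.0021, so the compression steel yields.
M_n = (A_s − A'_s) f_y (d − a/2) + A'_s f_y (d − d') = 373.2 × (21.6 − 4.111) + 96 × (21.6 − 3) = 6526.9 + 1785.6 = 8312.5 kip·in = 8312.5/12 = 692.71 kip·ft.

M_n ≈ 693 kip·ft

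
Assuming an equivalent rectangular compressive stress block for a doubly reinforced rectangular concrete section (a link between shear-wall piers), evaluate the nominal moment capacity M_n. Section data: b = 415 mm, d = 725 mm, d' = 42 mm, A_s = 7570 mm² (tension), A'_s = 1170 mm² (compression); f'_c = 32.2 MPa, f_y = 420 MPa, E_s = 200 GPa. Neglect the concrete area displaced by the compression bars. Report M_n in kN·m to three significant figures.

Assume both tension and compression steel yield.
Net tension couple steel: A_s − A'_s = 6400 mm².
a = (A_s − A'_s) f_y / (0.85 f'_c b) = 2688000/(0.85 × 32.2 × 415) = 236.65 mm.
c = a/β₁ = 236.65/0.82 = 288.60 mm; ε'_s = 0.003(c − d')/c = 0.0026 ≥ f_y/E_s = 0.0021, so compression steel does yield.
M_n = (A_s − A'_s) f_y (d − a/2) + A'_s f_y (d − d') = [2688000 × (725 − 118.325) + 491400 × (725 − 42)] × 10⁻⁶ = 1630.74 + 335.63 = 1966.37 kN·m.

M_n ≈ 1970 kN·m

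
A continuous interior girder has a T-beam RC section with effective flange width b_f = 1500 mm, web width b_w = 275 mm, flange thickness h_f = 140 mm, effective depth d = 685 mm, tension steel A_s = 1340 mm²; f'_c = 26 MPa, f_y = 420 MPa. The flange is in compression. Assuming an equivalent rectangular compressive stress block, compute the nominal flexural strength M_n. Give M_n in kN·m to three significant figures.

M_n ≈ 381 kN·m

Tension: T = A_s f_y = 1340 × 420 = 562800 N.
Try a within the flange: a = T/(0.85 f'_c b_f) = 562800/(0.85 × 26 × 1500) = 16.98 mm.
Since a = 16.98 ≤ h_f = 140 mm, the stress block lies entirely in the flange; analyse as a rectangular beam of width b_f.
M_n = T(d − a/2) = 562800 × (685 − 8.49) = 380.74 × 10⁶ N·mm.
M_n = 380.74 kN·m.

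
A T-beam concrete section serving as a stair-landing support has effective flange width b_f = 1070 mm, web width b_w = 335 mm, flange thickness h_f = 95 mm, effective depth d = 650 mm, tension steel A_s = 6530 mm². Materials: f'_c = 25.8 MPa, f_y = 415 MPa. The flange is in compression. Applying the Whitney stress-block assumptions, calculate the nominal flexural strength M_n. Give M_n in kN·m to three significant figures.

M_n ≈ 1590 kN·m

Tension: T = A_s f_y = 6530 × 415 = 2709950 N.
Try a within the flange: a = T/(0.85 f'_c b_f) = 2709950/(0.85 × 25.8 × 1070) = 115.49 mm.
a = 115.49 > h_f = 95 mm: the block extends into the web. Split into flange-overhang and web parts.
C_f = 0.85 f'_c (b_f − b_w) h_f = 0.85 × 25.8 × (1070 − 335) × 95 = 1531262 N.
Remaining web compression depth: a_w = (T − C_f)/(0.85 f'_c b_w) = (2709950 − 1531262)/(0.85 × 25.8 × 335) = 160.44 mm.
M_n = C_f(d − h_f/2) + (T − C_f)(d − a_w/2) = 1531262 × (650 − 47.5) + 1178688 × (650 − 80.22) = 922.59 + 671.59 = 1594.18 × 10⁶ N·mm.
M_n = 1594.18 kN·m.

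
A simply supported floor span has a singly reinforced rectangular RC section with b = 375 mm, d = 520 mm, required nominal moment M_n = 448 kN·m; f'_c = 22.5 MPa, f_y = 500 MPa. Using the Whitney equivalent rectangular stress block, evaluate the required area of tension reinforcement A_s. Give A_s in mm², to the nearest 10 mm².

A_s ≈ 1990 mm²

With M_n = 0.85 f'_c a b (d − a/2), solve the quadratic for a:
a = d − √(d² − 2M_n/(0.85 f'_c b)) = 520 − √(520² − 2 × 448×10⁶/(0.85 × 22.5 × 375)) = 138.60 mm.
A_s = 0.85 f'_c a b / f_y = 0.85 × 22.5 × 138.60 × 375 / 500 = 1988.0 mm².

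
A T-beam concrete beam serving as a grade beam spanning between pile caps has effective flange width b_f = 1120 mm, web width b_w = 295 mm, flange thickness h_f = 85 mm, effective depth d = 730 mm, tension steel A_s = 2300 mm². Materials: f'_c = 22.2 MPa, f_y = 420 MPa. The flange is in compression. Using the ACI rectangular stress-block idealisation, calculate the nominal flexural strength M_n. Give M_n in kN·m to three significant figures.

M_n ≈ 683 kN·m

Tension: T = A_s f_y = 2300 × 420 = 966000 N.
Try a within the flange: a = T/(0.85 f'_c b_f) = 966000/(0.85 × 22.2 × 1120) = 45.71 mm.
Since a = 45.71 ≤ h_f = 85 mm, the stress block lies entirely in the flange; analyse as a rectangular beam of width b_f.
M_n = T(d − a/2) = 966000 × (730 − 22.855) = 683.10 × 10⁶ N·mm.
M_n = 683.10 kN·m.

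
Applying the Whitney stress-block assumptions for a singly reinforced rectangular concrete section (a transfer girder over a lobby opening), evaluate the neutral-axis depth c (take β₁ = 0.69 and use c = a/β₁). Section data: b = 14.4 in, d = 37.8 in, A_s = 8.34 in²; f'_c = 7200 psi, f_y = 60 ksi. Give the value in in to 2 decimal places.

c ≈ 8.23 in

T = A_s f_y = 8.34 × 60 = 500.4 kips.
a = T/(0.85 f'_c b) = 500.4/(0.85 × 7.2 × 14.4) = 5.6781 in.
With β₁ = 0.69, c = a/β₁ = 5.6781/0.69 = 8.23 in.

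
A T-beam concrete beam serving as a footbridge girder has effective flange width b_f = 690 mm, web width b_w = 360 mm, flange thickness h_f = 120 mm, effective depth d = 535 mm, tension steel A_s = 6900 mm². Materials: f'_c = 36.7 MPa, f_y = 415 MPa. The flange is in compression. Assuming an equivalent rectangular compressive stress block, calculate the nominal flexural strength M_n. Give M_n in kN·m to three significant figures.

Tension: T = A_s f_y = 6900 × 415 = 2863500 N.
Try a within the flange: a = T/(0.85 f'_c b_f) = 2863500/(0.85 × 36.7 × 690) = 133.03 mm.
a = 133.03 > h_f = 120 mm: the block extends into the web. Split into flange-overhang and web parts.
C_f = 0.85 f'_c (b_f − b_w) h_f = 0.85 × 36.7 × (690 − 360) × 120 = 1235322 N.
Remaining web compression depth: a_w = (T − C_f)/(0.85 f'_c b_w) = (2863500 − 1235322)/(0.85 × 36.7 × 360) = 144.98 mm.
M_n = C_f(d − h_f/2) + (T − C_f)(d − a_w/2) = 1235322 × (535 − 60) + 1628178 × (535 − 72.49) = 586.78 + 753.05 = 1339.83 × 10⁶ N·mm.
M_n = 1339.83 kN·m.

M_n ≈ 1340 kN·m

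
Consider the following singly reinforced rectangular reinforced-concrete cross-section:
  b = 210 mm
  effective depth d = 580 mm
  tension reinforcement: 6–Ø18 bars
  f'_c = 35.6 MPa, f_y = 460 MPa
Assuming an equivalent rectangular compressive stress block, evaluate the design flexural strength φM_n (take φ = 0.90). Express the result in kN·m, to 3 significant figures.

A_s = 6 × 254 = 1524 mm².
T = A_s f_y = 1524 × 460 = 701040 N = 701.04 kN.
From C = T: a = T/(0.85 f'_c b) = 701040/(0.85 × 35.6 × 210) = 110.32 mm.
M_n = T(d − a/2) = 701.04 kN × (580 − 55.16) mm = 367.93 kN·m.
φM_n = 0.90 × 367.93 = 331.14 kN·m.

φM_n ≈ 331 kN·m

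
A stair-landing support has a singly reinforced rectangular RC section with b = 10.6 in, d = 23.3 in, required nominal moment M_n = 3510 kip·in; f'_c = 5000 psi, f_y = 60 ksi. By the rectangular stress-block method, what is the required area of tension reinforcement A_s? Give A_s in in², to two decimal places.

From M_n = 0.85 f'_c a b (d − a/2):
a = d − √(d² − 2M_n/(0.85 f'_c b)) = 23.3 − √(23.3² − 2 × 3510/(0.85 × 5 × 10.6)) = 3.626 in.
A_s = 0.85 f'_c a b / f_y = 0.85 × 5 × 3.626 × 10.6 / 60 = 2.723 in².

A_s ≈ 2.72 in²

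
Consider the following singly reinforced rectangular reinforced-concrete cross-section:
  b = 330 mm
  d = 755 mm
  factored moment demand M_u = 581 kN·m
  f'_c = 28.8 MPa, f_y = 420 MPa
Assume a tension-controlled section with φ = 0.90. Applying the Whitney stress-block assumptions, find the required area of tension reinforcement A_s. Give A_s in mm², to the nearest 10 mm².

A_s ≈ 2200 mm²

M_n = M_u/φ = 581/0.90 = 645.556 kN·m.
With M_n = 0.85 f'_c a b (d − a/2), solve the quadratic for a:
a = d − √(d² − 2M_n/(0.85 f'_c b)) = 755 − √(755² − 2 × 645.556×10⁶/(0.85 × 28.8 × 330)) = 114.53 mm.
A_s = 0.85 f'_c a b / f_y = 0.85 × 28.8 × 114.53 × 330 / 420 = 2202.9 mm².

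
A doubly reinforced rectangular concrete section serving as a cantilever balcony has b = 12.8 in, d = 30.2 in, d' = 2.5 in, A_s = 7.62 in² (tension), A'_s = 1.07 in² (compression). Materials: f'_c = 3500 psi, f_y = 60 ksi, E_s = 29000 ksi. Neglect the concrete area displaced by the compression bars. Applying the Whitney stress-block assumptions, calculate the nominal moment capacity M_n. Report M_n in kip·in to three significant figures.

Assume both steels yield.
a = (A_s − A'_s) f_y/(0.85 f'_c b) = (7.62 − 1.07) × 60/(0.85 × 3.5 × 12.8) = 10.320 in.
c = a/β₁ = 10.320/0.85 = 12.141 in; ε'_s = 0.003(c − d')/c = 0.0024 ≥ ε_y = 0.0021, so the compression steel yields.
M_n = (A_s − A'_s) f_y (d − a/2) + A'_s f_y (d − d') = 393 × (30.2 − 5.16) + 64.2 × (30.2 − 2.5) = 9840.7 + 1778.3 = 11619.0 kip·in.

M_n ≈ 11600 kip·in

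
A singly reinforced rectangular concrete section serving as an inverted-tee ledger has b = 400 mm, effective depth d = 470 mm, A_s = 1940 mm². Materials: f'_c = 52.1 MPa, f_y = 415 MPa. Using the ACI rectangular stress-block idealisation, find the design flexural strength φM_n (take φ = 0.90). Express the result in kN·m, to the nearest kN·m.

T = A_s f_y = 1940 × 415 = 805100 N = 805.1 kN.
From C = T: a = T/(0.85 f'_c b) = 805100/(0.85 × 52.1 × 400) = 45.45 mm.
M_n = T(d − a/2) = 805.1 kN × (470 − 22.725) mm = 360.10 kN·m.
φM_n = 0.90 × 360.10 = 324.09 kN·m.

φM_n ≈ 324 kN·m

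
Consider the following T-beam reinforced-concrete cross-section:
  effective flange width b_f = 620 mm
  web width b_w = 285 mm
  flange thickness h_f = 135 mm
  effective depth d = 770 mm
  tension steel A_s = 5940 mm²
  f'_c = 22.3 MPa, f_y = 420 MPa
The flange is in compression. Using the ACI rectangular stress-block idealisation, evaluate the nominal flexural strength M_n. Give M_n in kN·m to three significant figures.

Tension: T = A_s f_y = 5940 × 420 = 2494800 N.
Try a within the flange: a = T/(0.85 f'_c b_f) = 2494800/(0.85 × 22.3 × 620) = 212.29 mm.
a = 212.29 > h_f = 135 mm: the block extends into the web. Split into flange-overhang and web parts.
C_f = 0.85 f'_c (b_f − b_w) h_f = 0.85 × 22.3 × (620 − 285) × 135 = 857240 N.
Remaining web compression depth: a_w = (T − C_f)/(0.85 f'_c b_w) = (2494800 − 857240)/(0.85 × 22.3 × 285) = 303.13 mm.
M_n = C_f(d − h_f/2) + (T − C_f)(d − a_w/2) = 857240 × (770 − 67.5) + 1637560 × (770 − 151.565) = 602.21 + 1012.72 = 1614.93 × 10⁶ N·mm.
M_n = 1614.93 kN·m.

M_n ≈ 1610 kN·m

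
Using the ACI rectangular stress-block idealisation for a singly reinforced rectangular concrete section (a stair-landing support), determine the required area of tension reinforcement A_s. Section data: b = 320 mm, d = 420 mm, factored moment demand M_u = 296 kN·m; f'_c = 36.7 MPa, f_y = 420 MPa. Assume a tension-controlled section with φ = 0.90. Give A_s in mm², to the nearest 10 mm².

A_s ≈ 2080 mm²

M_n = M_u/φ = 296/0.90 = 328.889 kN·m.
With M_n = 0.85 f'_c a b (d − a/2), solve the quadratic for a:
a = d − √(d² − 2M_n/(0.85 f'_c b)) = 420 − √(420² − 2 × 328.889×10⁶/(0.85 × 36.7 × 320)) = 87.58 mm.
A_s = 0.85 f'_c a b / f_y = 0.85 × 36.7 × 87.58 × 320 / 420 = 2081.6 mm².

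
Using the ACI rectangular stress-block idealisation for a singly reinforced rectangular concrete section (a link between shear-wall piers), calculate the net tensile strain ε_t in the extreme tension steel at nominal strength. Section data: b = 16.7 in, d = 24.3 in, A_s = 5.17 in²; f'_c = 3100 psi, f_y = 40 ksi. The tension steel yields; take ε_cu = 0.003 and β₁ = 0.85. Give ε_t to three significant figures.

ε_t ≈ 0.0102

a = A_s f_y/(0.85 f'_c b) = 4.700 in.
β₁ = 0.85, so c = a/β₁ = 4.700/0.85 = 5.529 in.
From the linear strain diagram with ε_cu = 0.003: ε_t = 0.003 (d − c)/c = 0.003 × (24.3 − 5.529)/5.529 = 0.0102.
Since ε_t ≥ 0.005, the section is tension-controlled.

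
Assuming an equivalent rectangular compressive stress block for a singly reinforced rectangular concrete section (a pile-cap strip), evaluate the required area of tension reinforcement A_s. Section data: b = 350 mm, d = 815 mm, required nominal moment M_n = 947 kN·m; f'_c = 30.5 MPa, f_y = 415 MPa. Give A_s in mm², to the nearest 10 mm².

With M_n = 0.85 f'_c a b (d − a/2), solve the quadratic for a:
a = d − √(d² − 2M_n/(0.85 f'_c b)) = 815 − √(815² − 2 × 947×10⁶/(0.85 × 30.5 × 350)) = 140.10 mm.
A_s = 0.85 f'_c a b / f_y = 0.85 × 30.5 × 140.10 × 350 / 415 = 3063.2 mm².

A_s ≈ 3060 mm²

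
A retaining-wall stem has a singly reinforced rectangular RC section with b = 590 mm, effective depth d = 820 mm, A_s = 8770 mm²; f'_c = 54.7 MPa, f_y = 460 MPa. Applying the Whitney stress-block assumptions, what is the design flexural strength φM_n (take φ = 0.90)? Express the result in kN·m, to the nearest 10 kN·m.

T = A_s f_y = 8770 × 460 = 4034200 N = 4034.2 kN.
From C = T: a = T/(0.85 f'_c b) = 4034200/(0.85 × 54.7 × 590) = 147.06 mm.
M_n = T(d − a/2) = 4034.2 kN × (820 − 73.53) mm = 3011.41 kN·m.
φM_n = 0.90 × 3011.41 = 2710.27 kN·m.

φM_n ≈ 2710 kN·m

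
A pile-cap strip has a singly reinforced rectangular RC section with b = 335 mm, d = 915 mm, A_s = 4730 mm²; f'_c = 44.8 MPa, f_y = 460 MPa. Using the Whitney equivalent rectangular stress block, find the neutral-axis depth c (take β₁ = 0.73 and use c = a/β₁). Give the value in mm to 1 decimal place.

c ≈ 233.6 mm

T = A_s f_y = 4730 × 460 = 2175800 N = 2175.8 kN.
Setting C = 0.85 f'_c a b equal to T: a = 2175800/(0.85 × 44.8 × 335) = 170.560 mm.
With β₁ = 0.73, c = a/β₁ = 170.560/0.73 = 233.6 mm.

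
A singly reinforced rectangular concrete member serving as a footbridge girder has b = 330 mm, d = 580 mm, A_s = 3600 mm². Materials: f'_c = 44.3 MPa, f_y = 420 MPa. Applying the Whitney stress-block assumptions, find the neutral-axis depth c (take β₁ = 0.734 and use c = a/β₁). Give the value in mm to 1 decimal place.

T = A_s f_y = 3600 × 420 = 1512000 N = 1512 kN.
Setting C = 0.85 f'_c a b equal to T: a = 1512000/(0.85 × 44.3 × 330) = 121.679 mm.
With β₁ = 0.734, c = a/β₁ = 121.679/0.734 = 165.8 mm.

c ≈ 165.8 mm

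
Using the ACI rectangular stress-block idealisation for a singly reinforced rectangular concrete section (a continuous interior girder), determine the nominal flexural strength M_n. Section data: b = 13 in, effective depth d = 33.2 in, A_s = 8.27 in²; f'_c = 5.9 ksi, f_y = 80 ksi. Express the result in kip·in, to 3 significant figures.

T = A_s f_y = 8.27 × 80 = 661.6 kips.
a = T/(0.85 f'_c b) = 661.6/(0.85 × 5.9 × 13) = 10.148 in.
M_n = T(d − a/2) = 661.6 × (33.2 − 5.074) = 18608.2 kip·in.

M_n ≈ 18600 kip·in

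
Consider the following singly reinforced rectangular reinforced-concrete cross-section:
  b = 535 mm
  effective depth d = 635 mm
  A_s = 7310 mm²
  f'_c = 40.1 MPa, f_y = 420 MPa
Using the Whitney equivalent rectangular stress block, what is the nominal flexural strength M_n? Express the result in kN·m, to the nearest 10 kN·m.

T = A_s f_y = 7310 × 420 = 3070200 N = 3070.2 kN.
From C = T: a = T/(0.85 f'_c b) = 3070200/(0.85 × 40.1 × 535) = 168.36 mm.
M_n = T(d − a/2) = 3070.2 kN × (635 − 84.18) mm = 1691.13 kN·m.

M_n ≈ 1690 kN·m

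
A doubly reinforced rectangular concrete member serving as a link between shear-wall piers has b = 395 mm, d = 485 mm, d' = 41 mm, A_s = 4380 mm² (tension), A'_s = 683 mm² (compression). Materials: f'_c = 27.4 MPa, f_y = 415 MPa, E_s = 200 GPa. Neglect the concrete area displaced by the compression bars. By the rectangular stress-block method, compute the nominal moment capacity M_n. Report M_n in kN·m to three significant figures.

Assume both tension and compression steel yield.
Net tension couple steel: A_s − A'_s = 3697 mm².
a = (A_s − A'_s) f_y / (0.85 f'_c b) = 1534255/(0.85 × 27.4 × 395) = 166.78 mm.
c = a/β₁ = 166.78/0.85 = 196.21 mm; ε'_s = 0.003(c − d')/c = 0.0024 ≥ f_y/E_s = 0.0021, so compression steel does yield.
M_n = (A_s − A'_s) f_y (d − a/2) + A'_s f_y (d − d') = [1534255 × (485 − 83.39) + 283445 × (485 − 41)] × 10⁻⁶ = 616.17 + 125.85 = 742.02 kN·m.

M_n ≈ 742 kN·m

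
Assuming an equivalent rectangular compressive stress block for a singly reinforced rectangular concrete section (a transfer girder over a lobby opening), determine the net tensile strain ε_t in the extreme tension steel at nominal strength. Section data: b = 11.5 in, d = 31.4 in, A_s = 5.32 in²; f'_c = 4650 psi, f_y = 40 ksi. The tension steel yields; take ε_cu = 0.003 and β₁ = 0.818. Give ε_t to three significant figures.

ε_t ≈ 0.0135

a = A_s f_y/(0.85 f'_c b) = 4.682 in.
β₁ = 0.818, so c = a/β₁ = 4.682/0.818 = 5.724 in.
From the linear strain diagram with ε_cu = 0.003: ε_t = 0.003 (d − c)/c = 0.003 × (31.4 − 5.724)/5.724 = 0.0135.
Since ε_t ≥ 0.005, the section is tension-controlled.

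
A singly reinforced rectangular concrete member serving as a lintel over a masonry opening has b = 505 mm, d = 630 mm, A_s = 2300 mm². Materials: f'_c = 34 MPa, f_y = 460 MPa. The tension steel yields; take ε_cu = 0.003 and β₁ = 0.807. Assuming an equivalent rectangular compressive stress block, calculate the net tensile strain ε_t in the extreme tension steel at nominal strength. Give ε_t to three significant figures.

ε_t ≈ 0.0180

a = A_s f_y/(0.85 f'_c b) = 72.49 mm.
β₁ = 0.807, so c = a/β₁ = 72.49/0.807 = 89.83 mm.
From the linear strain diagram with ε_cu = 0.003: ε_t = 0.003 (d − c)/c = 0.003 × (630 − 89.83)/89.83 = 0.0180.
Since ε_t ≥ 0.005, the section is tension-controlled.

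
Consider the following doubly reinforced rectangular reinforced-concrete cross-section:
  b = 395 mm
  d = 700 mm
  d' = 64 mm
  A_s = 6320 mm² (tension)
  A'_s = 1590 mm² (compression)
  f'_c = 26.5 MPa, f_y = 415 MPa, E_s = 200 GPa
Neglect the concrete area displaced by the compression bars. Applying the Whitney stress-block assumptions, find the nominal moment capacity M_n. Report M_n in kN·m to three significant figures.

Assume both tension and compression steel yield.
Net tension couple steel: A_s − A'_s = 4730 mm².
a = (A_s − A'_s) f_y / (0.85 f'_c b) = 1962950/(0.85 × 26.5 × 395) = 220.62 mm.
c = a/β₁ = 220.62/0.85 = 259.55 mm; ε'_s = 0.003(c − d')/c = 0.0023 ≥ f_y/E_s = 0.0021, so compression steel does yield.
M_n = (A_s − A'_s) f_y (d − a/2) + A'_s f_y (d − d') = [1962950 × (700 − 110.31) + 659850 × (700 − 64)] × 10⁻⁶ = 1157.53 + 419.66 = 1577.19 kN·m.

M_n ≈ 1580 kN·m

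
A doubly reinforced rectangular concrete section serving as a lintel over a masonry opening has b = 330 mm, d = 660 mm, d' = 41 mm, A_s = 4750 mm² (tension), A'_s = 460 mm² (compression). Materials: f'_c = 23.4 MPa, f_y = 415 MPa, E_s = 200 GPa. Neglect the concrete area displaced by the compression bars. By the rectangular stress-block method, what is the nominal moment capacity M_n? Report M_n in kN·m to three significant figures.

M_n ≈ 1050 kN·m

Assume both tension and compression steel yield.
Net tension couple steel: A_s − A'_s = 4290 mm².
a = (A_s − A'_s) f_y / (0.85 f'_c b) = 1780350/(0.85 × 23.4 × 330) = 271.24 mm.
c = a/β₁ = 271.24/0.85 = 319.11 mm; ε'_s = 0.003(c − d')/c = 0.0026 ≥ f_y/E_s = 0.0021, so compression steel does yield.
M_n = (A_s − A'_s) f_y (d − a/2) + A'_s f_y (d − d') = [1780350 × (660 − 135.62) + 190900 × (660 − 41)] × 10⁻⁶ = 933.58 + 118.17 = 1051.75 kN·m.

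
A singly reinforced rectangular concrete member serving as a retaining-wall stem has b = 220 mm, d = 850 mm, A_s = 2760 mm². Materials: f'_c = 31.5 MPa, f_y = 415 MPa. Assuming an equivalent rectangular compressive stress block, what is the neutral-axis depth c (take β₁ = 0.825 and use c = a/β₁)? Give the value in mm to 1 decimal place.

T = A_s f_y = 2760 × 415 = 1145400 N = 1145.4 kN.
Setting C = 0.85 f'_c a b equal to T: a = 1145400/(0.85 × 31.5 × 220) = 194.449 mm.
With β₁ = 0.825, c = a/β₁ = 194.449/0.825 = 235.7 mm.

c ≈ 235.7 mm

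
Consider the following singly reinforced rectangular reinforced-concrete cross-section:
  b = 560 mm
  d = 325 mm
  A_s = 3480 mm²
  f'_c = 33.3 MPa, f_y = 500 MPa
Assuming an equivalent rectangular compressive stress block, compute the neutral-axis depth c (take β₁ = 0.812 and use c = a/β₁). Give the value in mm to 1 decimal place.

T = A_s f_y = 3480 × 500 = 1740000 N = 1740 kN.
Setting C = 0.85 f'_c a b equal to T: a = 1740000/(0.85 × 33.3 × 560) = 109.774 mm.
With β₁ = 0.812, c = a/β₁ = 109.774/0.812 = 135.2 mm.

c ≈ 135.2 mm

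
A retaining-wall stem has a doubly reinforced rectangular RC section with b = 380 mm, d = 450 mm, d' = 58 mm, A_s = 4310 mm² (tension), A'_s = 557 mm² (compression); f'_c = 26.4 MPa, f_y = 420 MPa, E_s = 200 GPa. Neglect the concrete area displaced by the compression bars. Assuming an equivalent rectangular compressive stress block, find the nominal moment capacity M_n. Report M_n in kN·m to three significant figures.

M_n ≈ 655 kN·m

Assume both tension and compression steel yield.
Net tension couple steel: A_s − A'_s = 3753 mm².
a = (A_s − A'_s) f_y / (0.85 f'_c b) = 1576260/(0.85 × 26.4 × 380) = 184.85 mm.
c = a/β₁ = 184.85/0.85 = 217.47 mm; ε'_s = 0.003(c − d')/c = 0.0022 ≥ f_y/E_s = 0.0021, so compression steel does yield.
M_n = (A_s − A'_s) f_y (d − a/2) + A'_s f_y (d − d') = [1576260 × (450 − 92.425) + 233940 × (450 − 58)] × 10⁻⁶ = 563.63 + 91.70 = 655.33 kN·m.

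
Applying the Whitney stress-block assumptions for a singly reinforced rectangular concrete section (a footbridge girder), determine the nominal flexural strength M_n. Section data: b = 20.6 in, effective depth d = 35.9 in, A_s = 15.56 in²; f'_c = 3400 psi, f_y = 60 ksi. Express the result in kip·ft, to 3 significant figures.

M_n ≈ 2180 kip·ft

T = A_s f_y = 15.56 × 60 = 933.6 kips.
a = T/(0.85 f'_c b) = 933.6/(0.85 × 3.4 × 20.6) = 15.682 in.
M_n = T(d − a/2) = 933.6 × (35.9 − 7.841) = 26195.9 kip·in = 26195.9/12 = 2182.99 kip·ft.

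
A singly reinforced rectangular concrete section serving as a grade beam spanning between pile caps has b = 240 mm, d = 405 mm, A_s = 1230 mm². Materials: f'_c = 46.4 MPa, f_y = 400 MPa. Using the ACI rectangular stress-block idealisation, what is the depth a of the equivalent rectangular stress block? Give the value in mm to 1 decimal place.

a ≈ 52.0 mm

T = A_s f_y = 1230 × 400 = 492000 N = 492 kN.
Setting C = 0.85 f'_c a b equal to T: a = 492000/(0.85 × 46.4 × 240) = 52.0 mm.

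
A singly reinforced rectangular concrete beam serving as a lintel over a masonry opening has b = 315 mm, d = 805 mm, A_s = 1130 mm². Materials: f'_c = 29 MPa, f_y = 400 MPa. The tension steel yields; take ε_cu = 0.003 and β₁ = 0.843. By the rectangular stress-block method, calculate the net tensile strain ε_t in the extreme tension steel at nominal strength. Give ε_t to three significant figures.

a = A_s f_y/(0.85 f'_c b) = 58.21 mm.
β₁ = 0.843, so c = a/β₁ = 58.21/0.843 = 69.05 mm.
From the linear strain diagram with ε_cu = 0.003: ε_t = 0.003 (d − c)/c = 0.003 × (805 − 69.05)/69.05 = 0.0320.
Since ε_t ≥ 0.005, the section is tension-controlled.

ε_t ≈ 0.0320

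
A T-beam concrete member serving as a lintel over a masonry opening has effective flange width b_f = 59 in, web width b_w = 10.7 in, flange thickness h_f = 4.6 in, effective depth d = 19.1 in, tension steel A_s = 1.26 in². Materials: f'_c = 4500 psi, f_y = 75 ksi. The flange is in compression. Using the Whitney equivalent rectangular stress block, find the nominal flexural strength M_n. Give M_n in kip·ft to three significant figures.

M_n ≈ 149 kip·ft

Tension: T = A_s f_y = 1.26 × 75 = 94.5 kips.
Try a within the flange: a = T/(0.85 f'_c b_f) = 94.5/(0.85 × 4.5 × 59) = 0.419 in.
Since a = 0.419 ≤ h_f = 4.6 in, the stress block lies entirely in the flange; analyse as a rectangular beam of width b_f.
M_n = T(d − a/2) = 94.5 × (19.1 − 0.2095) = 1785.2 kip·in.
M_n = 1785.2/12 = 148.77 kip·ft.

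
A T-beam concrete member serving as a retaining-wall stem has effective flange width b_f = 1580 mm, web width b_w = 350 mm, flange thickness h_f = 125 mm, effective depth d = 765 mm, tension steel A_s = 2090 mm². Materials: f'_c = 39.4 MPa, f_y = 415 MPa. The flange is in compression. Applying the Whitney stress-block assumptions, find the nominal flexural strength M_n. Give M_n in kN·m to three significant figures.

Tension: T = A_s f_y = 2090 × 415 = 867350 N.
Try a within the flange: a = T/(0.85 f'_c b_f) = 867350/(0.85 × 39.4 × 1580) = 16.39 mm.
Since a = 16.39 ≤ h_f = 125 mm, the stress block lies entirely in the flange; analyse as a rectangular beam of width b_f.
M_n = T(d − a/2) = 867350 × (765 − 8.195) = 656.41 × 10⁶ N·mm.
M_n = 656.41 kN·m.

M_n ≈ 656 kN·m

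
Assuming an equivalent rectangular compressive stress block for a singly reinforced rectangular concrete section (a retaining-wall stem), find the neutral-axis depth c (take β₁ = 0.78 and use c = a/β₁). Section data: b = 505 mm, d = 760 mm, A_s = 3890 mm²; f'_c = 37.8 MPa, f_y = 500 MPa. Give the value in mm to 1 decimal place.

T = A_s f_y = 3890 × 500 = 1945000 N = 1945 kN.
Setting C = 0.85 f'_c a b equal to T: a = 1945000/(0.85 × 37.8 × 505) = 119.872 mm.
With β₁ = 0.78, c = a/β₁ = 119.872/0.78 = 153.7 mm.

c ≈ 153.7 mm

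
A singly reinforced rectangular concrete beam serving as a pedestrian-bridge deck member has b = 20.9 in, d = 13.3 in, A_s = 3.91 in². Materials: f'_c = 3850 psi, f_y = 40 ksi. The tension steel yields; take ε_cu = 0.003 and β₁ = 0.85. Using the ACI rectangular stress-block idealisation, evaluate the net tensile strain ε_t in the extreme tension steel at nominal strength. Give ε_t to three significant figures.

a = A_s f_y/(0.85 f'_c b) = 2.287 in.
β₁ = 0.85, so c = a/β₁ = 2.287/0.85 = 2.691 in.
From the linear strain diagram with ε_cu = 0.003: ε_t = 0.003 (d − c)/c = 0.003 × (13.3 − 2.691)/2.691 = 0.0118.
Since ε_t ≥ 0.005, the section is tension-controlled.

ε_t ≈ 0.0118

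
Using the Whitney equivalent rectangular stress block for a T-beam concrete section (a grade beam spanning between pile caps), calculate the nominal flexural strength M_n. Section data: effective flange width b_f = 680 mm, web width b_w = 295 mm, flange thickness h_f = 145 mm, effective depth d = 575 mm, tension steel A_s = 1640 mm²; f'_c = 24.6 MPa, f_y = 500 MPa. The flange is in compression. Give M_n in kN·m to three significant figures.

Tension: T = A_s f_y = 1640 × 500 = 820000 N.
Try a within the flange: a = T/(0.85 f'_c b_f) = 820000/(0.85 × 24.6 × 680) = 57.67 mm.
Since a = 57.67 ≤ h_f = 145 mm, the stress block lies entirely in the flange; analyse as a rectangular beam of width b_f.
M_n = T(d − a/2) = 820000 × (575 − 28.835) = 447.86 × 10⁶ N·mm.
M_n = 447.86 kN·m.

M_n ≈ 448 kN·m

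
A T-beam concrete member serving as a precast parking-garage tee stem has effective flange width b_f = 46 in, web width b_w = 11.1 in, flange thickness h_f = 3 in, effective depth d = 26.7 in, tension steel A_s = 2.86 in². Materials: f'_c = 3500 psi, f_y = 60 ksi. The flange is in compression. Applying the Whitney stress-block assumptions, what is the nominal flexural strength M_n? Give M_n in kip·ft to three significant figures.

Tension: T = A_s f_y = 2.86 × 60 = 171.6 kips.
Try a within the flange: a = T/(0.85 f'_c b_f) = 171.6/(0.85 × 3.5 × 46) = 1.254 in.
Since a = 1.254 ≤ h_f = 3 in, the stress block lies entirely in the flange; analyse as a rectangular beam of width b_f.
M_n = T(d − a/2) = 171.6 × (26.7 − 0.627) = 4474.1 kip·in.
M_n = 4474.1/12 = 372.84 kip·ft.

M_n ≈ 373 kip·ft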